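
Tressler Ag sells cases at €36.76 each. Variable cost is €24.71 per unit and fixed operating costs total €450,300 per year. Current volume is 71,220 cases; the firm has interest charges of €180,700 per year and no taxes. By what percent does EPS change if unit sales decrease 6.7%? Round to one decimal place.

-25.3%

At 71,220 units, contribution = 71,220 × €12.05 = €858,201.00.
EBIT = €858,201.00 − €450,300 = €407,901.00.
After interest of €180,700.00, pre-tax earnings = €227,201.00.
Degree of combined leverage = contribution ÷ (EBIT − I) = €858,201.00 ÷ €227,201.00 = 3.7773.
EPS therefore changes by 3.7773 × (-6.7%) = -25.3%.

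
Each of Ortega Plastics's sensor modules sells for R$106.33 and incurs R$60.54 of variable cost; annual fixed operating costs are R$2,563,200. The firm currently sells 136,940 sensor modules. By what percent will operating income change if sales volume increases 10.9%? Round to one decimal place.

Contribution at this volume is 136,940 × R$45.79 = R$6,270,482.60.
Operating income = contribution − fixed costs = R$6,270,482.60 − R$2,563,200 = R$3,707,282.60.
So DOL = total CM / EBIT = R$6,270,482.60 / R$3,707,282.60 = 1.6914.
So EBIT moves 1.6914 × (+10.9%) = +18.4%.

+18.4%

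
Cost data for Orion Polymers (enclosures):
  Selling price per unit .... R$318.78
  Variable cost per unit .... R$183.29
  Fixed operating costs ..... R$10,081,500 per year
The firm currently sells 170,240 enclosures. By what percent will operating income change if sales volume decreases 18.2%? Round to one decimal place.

Contribution at this volume is 170,240 × R$135.49 = R$23,065,817.60.
Operating income = contribution − fixed costs = R$23,065,817.60 − R$10,081,500 = R$12,984,317.60.
DOL = contribution ÷ EBIT = R$23,065,817.60 ÷ R$12,984,317.60 = 1.7764.
So EBIT moves 1.7764 × (-18.2%) = -32.3%.

-32.3%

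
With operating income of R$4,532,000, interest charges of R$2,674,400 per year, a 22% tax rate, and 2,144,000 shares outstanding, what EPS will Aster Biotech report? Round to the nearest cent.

Interest = R$2,674,400.00, so EBT = R$4,532,000 − R$2,674,400.00 = R$1,857,600.00.
Net income = R$1,857,600.00 × (1 − 0.22) = R$1,448,928.00.
Per share: R$1,448,928.00 / 2,144,000 shares = R$0.68.

R$0.68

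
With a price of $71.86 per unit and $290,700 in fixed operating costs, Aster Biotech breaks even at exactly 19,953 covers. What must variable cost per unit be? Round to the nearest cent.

Contribution per unit must be FC / Q = $290,700 / 19,953 = $14.5692.
Hence VC = price − CM = $71.86 − $14.5692 = $57.29.

$57.29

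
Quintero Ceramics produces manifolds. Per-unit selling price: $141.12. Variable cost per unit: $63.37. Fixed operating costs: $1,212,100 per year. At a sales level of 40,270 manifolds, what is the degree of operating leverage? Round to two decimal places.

At 40,270 units, contribution = 40,270 × $77.75 = $3,130,992.50.
EBIT = $3,130,992.50 − $1,212,100 = $1,918,892.50.
Degree of operating leverage = $3,130,992.50 / $1,918,892.50 = 1.6317.

1.63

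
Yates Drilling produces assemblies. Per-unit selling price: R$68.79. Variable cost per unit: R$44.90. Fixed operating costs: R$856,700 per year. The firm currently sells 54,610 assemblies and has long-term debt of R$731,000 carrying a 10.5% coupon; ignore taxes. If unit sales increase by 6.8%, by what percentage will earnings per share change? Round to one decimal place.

Total contribution margin = 54,610 × R$23.89 = R$1,304,632.90.
EBIT = R$1,304,632.90 − R$856,700 = R$447,932.90.
Interest = R$76,755.00, so EBIT − I = R$371,177.90.
DCL = total CM / (EBIT − I) = R$1,304,632.90 / R$371,177.90 = 3.5148.
%ΔEPS = DCL × %ΔSales = 3.5148 × +6.8% = +23.9%.

+23.9%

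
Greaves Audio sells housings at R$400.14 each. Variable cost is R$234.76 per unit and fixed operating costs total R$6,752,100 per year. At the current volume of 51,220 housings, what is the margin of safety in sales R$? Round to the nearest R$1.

Each unit contributes R$400.14 − R$234.76 = R$165.38. Break-even units = R$6,752,100 ÷ R$165.38 = 40,827.79; break-even revenue = 40,827.79 × R$400.14 = R$16,336,832.11.
Current sales = 51,220 × R$400.14 = R$20,495,170.80.
Margin of safety = R$20,495,170.80 − R$16,336,832.11 = R$4,158,339.

R$4,158,339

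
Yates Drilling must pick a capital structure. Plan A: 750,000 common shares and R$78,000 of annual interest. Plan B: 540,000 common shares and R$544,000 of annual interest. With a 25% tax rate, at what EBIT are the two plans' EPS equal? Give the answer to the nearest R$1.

Set EPS_A = EPS_B: (EBIT − R$78,000)(1 − 0.25) ÷ 750,000 = (EBIT − R$544,000)(1 − 0.25) ÷ 540,000.
The (1 − t) factor cancels: (EBIT − 78,000) × 540,000 = (EBIT − 544,000) × 750,000.
Solving, EBIT = (544,000·750,000 − 78,000·540,000) / (750,000 − 540,000) = 365,880,000,000 / 210,000 = 1,742,285.71.

R$1,742,286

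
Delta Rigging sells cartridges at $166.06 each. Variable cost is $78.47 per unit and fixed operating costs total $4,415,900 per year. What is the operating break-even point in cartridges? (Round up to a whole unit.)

Contribution margin per unit = $166.06 − $78.47 = $87.59.
Units to break even: $4,415,900 ÷ $87.59 = 50,415.57, rounded up to 50,416.

50,416 cartridges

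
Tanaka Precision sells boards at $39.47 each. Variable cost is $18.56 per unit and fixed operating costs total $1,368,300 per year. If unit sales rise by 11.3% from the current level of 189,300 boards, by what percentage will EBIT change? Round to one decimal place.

Total contribution margin = 189,300 × $20.91 = $3,958,263.00.
Subtracting fixed costs: EBIT = $3,958,263.00 − $1,368,300 = $2,589,963.00.
So DOL = total CM / EBIT = $3,958,263.00 / $2,589,963.00 = 1.5283.
So EBIT moves 1.5283 × (+11.3%) = +17.3%.

+17.3%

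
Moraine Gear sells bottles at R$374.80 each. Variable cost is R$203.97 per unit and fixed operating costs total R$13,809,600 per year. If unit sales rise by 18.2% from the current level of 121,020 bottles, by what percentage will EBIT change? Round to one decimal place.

At 121,020 units, contribution = 121,020 × R$170.83 = R$20,673,846.60.
Subtracting fixed costs: EBIT = R$20,673,846.60 − R$13,809,600 = R$6,864,246.60.
Degree of operating leverage = R$20,673,846.60 / R$6,864,246.60 = 3.0118.
So EBIT moves 3.0118 × (+18.2%) = +54.8%.

+54.8%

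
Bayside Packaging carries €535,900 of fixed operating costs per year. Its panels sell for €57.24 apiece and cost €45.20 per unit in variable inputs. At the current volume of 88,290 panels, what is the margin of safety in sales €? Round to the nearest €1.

€2,505,969

Each unit contributes €57.24 − €45.20 = €12.04. Break-even units = €535,900 ÷ €12.04 = 44,509.97; break-even revenue = 44,509.97 × €57.24 = €2,547,750.50.
Current sales = 88,290 × €57.24 = €5,053,719.60.
Margin of safety = €5,053,719.60 − €2,547,750.50 = €2,505,969.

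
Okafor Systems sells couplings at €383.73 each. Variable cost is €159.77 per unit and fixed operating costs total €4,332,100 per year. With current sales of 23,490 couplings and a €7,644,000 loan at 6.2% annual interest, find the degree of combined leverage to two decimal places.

11.57

Total contribution margin = 23,490 × €223.96 = €5,260,820.40.
EBIT = €5,260,820.40 − €4,332,100 = €928,720.40. Interest = €473,928.00.
DOL = €5,260,820.40 ÷ €928,720.40 = 5.6646; DFL = €928,720.40 ÷ €454,792.40 = 2.0421.
Combined leverage = 5.6646 × 2.0421 = 11.5677.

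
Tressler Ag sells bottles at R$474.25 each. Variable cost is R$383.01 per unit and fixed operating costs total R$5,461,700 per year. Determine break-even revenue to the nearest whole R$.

R$28,388,988

Contribution margin per unit = R$474.25 − R$383.01 = R$91.24, a CM ratio of R$91.24 ÷ R$474.25 = 0.1924.
Break-even sales = FC ÷ CM ratio = R$5,461,700 × R$474.25 / R$91.24 = R$28,388,988.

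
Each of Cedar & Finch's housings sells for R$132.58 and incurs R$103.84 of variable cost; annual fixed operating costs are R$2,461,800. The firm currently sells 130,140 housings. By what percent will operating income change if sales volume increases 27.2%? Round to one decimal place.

At 130,140 units, contribution = 130,140 × R$28.74 = R$3,740,223.60.
EBIT = R$3,740,223.60 − R$2,461,800 = R$1,278,423.60.
DOL = contribution ÷ EBIT = R$3,740,223.60 ÷ R$1,278,423.60 = 2.9257.
Operating income changes by 2.9257 × +27.2% = +79.6%.

+79.6%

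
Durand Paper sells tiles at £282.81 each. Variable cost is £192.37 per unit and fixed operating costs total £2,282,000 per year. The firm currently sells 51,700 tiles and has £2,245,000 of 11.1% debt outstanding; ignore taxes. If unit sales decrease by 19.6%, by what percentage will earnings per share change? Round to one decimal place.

Total contribution margin = 51,700 × £90.44 = £4,675,748.00.
Operating income = contribution − fixed costs = £4,675,748.00 − £2,282,000 = £2,393,748.00.
After interest of £249,195.00, pre-tax earnings = £2,144,553.00.
DCL = total CM / (EBIT − I) = £4,675,748.00 / £2,144,553.00 = 2.1803.
%ΔEPS = DCL × %ΔSales = 2.1803 × -19.6% = -42.7%.

-42.7%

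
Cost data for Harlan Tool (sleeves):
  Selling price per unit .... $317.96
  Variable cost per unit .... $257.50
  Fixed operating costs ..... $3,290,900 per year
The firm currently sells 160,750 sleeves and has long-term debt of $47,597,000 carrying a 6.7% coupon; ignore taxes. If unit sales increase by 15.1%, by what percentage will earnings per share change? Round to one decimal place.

Contribution at this volume is 160,750 × $60.46 = $9,718,945.00.
Operating income = contribution − fixed costs = $9,718,945.00 − $3,290,900 = $6,428,045.00.
After interest of $3,188,999.00, pre-tax earnings = $3,239,046.00.
Degree of combined leverage = contribution ÷ (EBIT − I) = $9,718,945.00 ÷ $3,239,046.00 = 3.0006.
%ΔEPS = DCL × %ΔSales = 3.0006 × +15.1% = +45.3%.

+45.3%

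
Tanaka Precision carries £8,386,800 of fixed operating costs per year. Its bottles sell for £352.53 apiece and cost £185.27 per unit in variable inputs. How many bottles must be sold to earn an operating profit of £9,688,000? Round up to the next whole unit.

108,065 bottles

Contribution margin per unit = £352.53 − £185.27 = £167.26.
Need Q such that Q × £167.26 − £8,386,800 = £9,688,000, i.e. Q = £18,074,800 / £167.26 = 108,064.09 → 108,065.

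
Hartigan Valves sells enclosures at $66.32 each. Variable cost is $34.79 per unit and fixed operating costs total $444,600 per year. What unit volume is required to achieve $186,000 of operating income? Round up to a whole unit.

20,000 enclosures

Each unit contributes $66.32 − $34.79 = $31.53.
Required volume = (fixed costs + target profit) ÷ CM = ($444,600 + $186,000) ÷ $31.53 = 20,000.00, so 20,000 enclosures.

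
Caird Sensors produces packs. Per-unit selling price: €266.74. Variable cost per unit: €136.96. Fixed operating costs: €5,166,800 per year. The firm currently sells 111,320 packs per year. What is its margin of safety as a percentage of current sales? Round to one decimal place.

Unit CM = price − variable cost = €266.74 − €136.96 = €129.78. Break-even units = €5,166,800 ÷ €129.78 = 39,811.99; break-even revenue = 39,811.99 × €266.74 = €10,619,450.08.
Actual sales revenue = 111,320 × €266.74 = €29,693,496.80.
Margin of safety = (€29,693,496.80 − €10,619,450.08) ÷ €29,693,496.80 = 64.2%.

64.2%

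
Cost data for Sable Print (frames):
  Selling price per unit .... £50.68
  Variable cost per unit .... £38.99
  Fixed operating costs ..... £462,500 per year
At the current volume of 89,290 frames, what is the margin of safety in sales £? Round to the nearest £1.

Unit CM = price − variable cost = £50.68 − £38.99 = £11.69. Break-even units = £462,500 ÷ £11.69 = 39,563.73; break-even revenue = 39,563.73 × £50.68 = £2,005,089.82.
Actual sales revenue = 89,290 × £50.68 = £4,525,217.20.
Margin of safety = £4,525,217.20 − £2,005,089.82 = £2,520,127.

£2,520,127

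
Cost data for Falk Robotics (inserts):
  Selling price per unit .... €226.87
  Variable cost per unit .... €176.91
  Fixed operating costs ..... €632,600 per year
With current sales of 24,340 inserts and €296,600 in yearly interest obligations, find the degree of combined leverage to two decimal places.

4.24

Total contribution margin = 24,340 × €49.96 = €1,216,026.40.
Subtracting fixed costs: EBIT = €1,216,026.40 − €632,600 = €583,426.40. Interest = €296,600.00, so EBIT − I = €286,826.40.
Degree of total leverage = total CM / (EBIT − interest) = €1,216,026.40 / €286,826.40 = 4.2396.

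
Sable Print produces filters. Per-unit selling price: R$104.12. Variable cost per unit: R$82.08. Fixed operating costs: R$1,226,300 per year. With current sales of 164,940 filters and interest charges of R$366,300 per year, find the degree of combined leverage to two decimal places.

1.78

Contribution at this volume is 164,940 × R$22.04 = R$3,635,277.60.
Operating income = contribution − fixed costs = R$3,635,277.60 − R$1,226,300 = R$2,408,977.60. Interest = R$366,300.00, so EBIT − I = R$2,042,677.60.
Degree of total leverage = total CM / (EBIT − interest) = R$3,635,277.60 / R$2,042,677.60 = 1.7797.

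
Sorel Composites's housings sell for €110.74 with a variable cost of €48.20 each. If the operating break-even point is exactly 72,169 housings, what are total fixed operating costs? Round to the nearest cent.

€4,513,449.26

Contribution margin per unit = €110.74 − €48.20 = €62.54.
Since BE = FC / CM, FC = 72,169 × €62.54 = €4,513,449.26.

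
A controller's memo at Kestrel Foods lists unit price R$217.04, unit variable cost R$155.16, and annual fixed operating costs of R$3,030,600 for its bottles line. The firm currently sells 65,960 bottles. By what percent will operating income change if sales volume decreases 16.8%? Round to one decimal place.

-65.2%

At 65,960 units, contribution = 65,960 × R$61.88 = R$4,081,604.80.
EBIT = R$4,081,604.80 − R$3,030,600 = R$1,051,004.80.
Degree of operating leverage = R$4,081,604.80 / R$1,051,004.80 = 3.8835.
So EBIT moves 3.8835 × (-16.8%) = -65.2%.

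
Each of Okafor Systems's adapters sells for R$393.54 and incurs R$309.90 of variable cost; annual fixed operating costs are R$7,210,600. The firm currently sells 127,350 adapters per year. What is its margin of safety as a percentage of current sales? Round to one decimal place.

32.3%

Unit CM = price − variable cost = R$393.54 − R$309.90 = R$83.64. Break-even units = R$7,210,600 ÷ R$83.64 = 86,209.95; break-even revenue = 86,209.95 × R$393.54 = R$33,927,062.70.
Actual sales revenue = 127,350 × R$393.54 = R$50,117,319.00.
Margin of safety = (R$50,117,319.00 − R$33,927,062.70) ÷ R$50,117,319.00 = 32.3%.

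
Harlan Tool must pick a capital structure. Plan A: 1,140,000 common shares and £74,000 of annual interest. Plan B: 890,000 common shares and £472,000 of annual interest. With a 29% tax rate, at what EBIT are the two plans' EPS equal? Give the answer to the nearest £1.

Set EPS_A = EPS_B: (EBIT − £74,000)(1 − 0.29) ÷ 1,140,000 = (EBIT − £472,000)(1 − 0.29) ÷ 890,000.
The (1 − t) factor cancels: (EBIT − 74,000) × 890,000 = (EBIT − 472,000) × 1,140,000.
EBIT × (1,140,000 − 890,000) = 472,000 × 1,140,000 − 74,000 × 890,000 = 472,220,000,000, so EBIT = 472,220,000,000 ÷ 250,000 = 1,888,880.00.

£1,888,880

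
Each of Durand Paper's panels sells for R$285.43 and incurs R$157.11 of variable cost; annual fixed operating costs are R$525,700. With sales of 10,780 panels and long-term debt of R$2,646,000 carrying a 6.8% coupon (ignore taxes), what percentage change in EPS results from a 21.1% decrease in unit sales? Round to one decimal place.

-43.1%

Contribution at this volume is 10,780 × R$128.32 = R$1,383,289.60.
EBIT = R$1,383,289.60 − R$525,700 = R$857,589.60.
After interest of R$179,928.00, pre-tax earnings = R$677,661.60.
DCL = total CM / (EBIT − I) = R$1,383,289.60 / R$677,661.60 = 2.0413.
%ΔEPS = DCL × %ΔSales = 2.0413 × -21.1% = -43.1%.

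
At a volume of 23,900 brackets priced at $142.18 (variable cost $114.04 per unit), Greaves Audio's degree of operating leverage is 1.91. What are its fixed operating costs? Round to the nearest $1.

At 23,900 units, contribution = 23,900 × $28.14 = $672,546.00.
DOL = contribution / EBIT, so EBIT = $672,546.00 / 1.91 = $352,118.32.
Fixed costs = CM − EBIT = $672,546.00 − $352,118.32 = $320,428.

$320,428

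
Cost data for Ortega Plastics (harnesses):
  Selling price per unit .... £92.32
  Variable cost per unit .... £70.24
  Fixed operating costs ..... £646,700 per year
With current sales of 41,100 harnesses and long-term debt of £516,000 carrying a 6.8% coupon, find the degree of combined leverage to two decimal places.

Contribution at this volume is 41,100 × £22.08 = £907,488.00.
Operating income = contribution − fixed costs = £907,488.00 − £646,700 = £260,788.00. Interest = £35,088.00, so EBIT − I = £225,700.00.
Degree of total leverage = total CM / (EBIT − interest) = £907,488.00 / £225,700.00 = 4.0208.

4.02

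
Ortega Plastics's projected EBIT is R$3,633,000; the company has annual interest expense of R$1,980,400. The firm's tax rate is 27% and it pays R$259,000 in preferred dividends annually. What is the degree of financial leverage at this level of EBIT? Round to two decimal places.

2.80

Interest = R$1,980,400.00.
Pre-tax preferred-dividend burden = R$259,000 ÷ (1 − 0.27) = R$354,794.52.
DFL = EBIT ÷ [EBIT − I − D_p/(1−t)] = R$3,633,000 ÷ [R$3,633,000 − R$1,980,400.00 − R$354,794.52] = R$3,633,000 ÷ R$1,297,805.48 = 2.7993.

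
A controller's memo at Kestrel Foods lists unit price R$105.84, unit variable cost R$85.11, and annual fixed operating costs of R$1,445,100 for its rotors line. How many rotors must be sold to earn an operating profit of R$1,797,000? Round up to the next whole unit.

156,397 rotors

Each unit contributes R$105.84 − R$85.11 = R$20.73.
Need Q such that Q × R$20.73 − R$1,445,100 = R$1,797,000, i.e. Q = R$3,242,100 / R$20.73 = 156,396.53 → 156,397.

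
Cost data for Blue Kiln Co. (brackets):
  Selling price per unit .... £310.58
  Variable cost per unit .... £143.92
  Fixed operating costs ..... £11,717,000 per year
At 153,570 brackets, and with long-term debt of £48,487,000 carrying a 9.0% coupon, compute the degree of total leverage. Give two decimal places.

Total contribution margin = 153,570 × £166.66 = £25,593,976.20.
Operating income = contribution − fixed costs = £25,593,976.20 − £11,717,000 = £13,876,976.20. Interest = £4,363,830.00, so EBIT − I = £9,513,146.20.
Degree of total leverage = total CM / (EBIT − interest) = £25,593,976.20 / £9,513,146.20 = 2.6904.

2.69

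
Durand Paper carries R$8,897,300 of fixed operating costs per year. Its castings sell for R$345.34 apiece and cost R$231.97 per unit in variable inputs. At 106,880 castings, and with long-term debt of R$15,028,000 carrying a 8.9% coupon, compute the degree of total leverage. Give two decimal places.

At 106,880 units, contribution = 106,880 × R$113.37 = R$12,116,985.60.
EBIT = R$12,116,985.60 − R$8,897,300 = R$3,219,685.60. Interest = R$1,337,492.00.
DOL = R$12,116,985.60 ÷ R$3,219,685.60 = 3.7634; DFL = R$3,219,685.60 ÷ R$1,882,193.60 = 1.7106.
Combined leverage = 3.7634 × 1.7106 = 6.4377.

6.44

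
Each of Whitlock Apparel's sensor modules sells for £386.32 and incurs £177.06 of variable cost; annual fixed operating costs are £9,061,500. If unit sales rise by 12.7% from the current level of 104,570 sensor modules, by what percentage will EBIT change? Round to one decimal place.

+21.7%

Contribution at this volume is 104,570 × £209.26 = £21,882,318.20.
EBIT = £21,882,318.20 − £9,061,500 = £12,820,818.20.
Degree of operating leverage = £21,882,318.20 / £12,820,818.20 = 1.7068.
Operating income changes by 1.7068 × +12.7% = +21.7%.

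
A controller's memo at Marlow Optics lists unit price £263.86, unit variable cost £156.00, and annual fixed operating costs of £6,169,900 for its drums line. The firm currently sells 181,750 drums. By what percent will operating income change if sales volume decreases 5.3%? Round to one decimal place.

Contribution at this volume is 181,750 × £107.86 = £19,603,555.00.
EBIT = £19,603,555.00 − £6,169,900 = £13,433,655.00.
Degree of operating leverage = £19,603,555.00 / £13,433,655.00 = 1.4593.
Operating income changes by 1.4593 × -5.3% = -7.7%.

-7.7%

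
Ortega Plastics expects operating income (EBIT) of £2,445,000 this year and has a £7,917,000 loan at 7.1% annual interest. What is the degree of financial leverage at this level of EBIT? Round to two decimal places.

1.30

Annual interest charges come to £562,107.00.
DFL = EBIT ÷ (EBIT − I) = £2,445,000 ÷ (£2,445,000 − £562,107.00) = £2,445,000 ÷ £1,882,893.00 = 1.2985.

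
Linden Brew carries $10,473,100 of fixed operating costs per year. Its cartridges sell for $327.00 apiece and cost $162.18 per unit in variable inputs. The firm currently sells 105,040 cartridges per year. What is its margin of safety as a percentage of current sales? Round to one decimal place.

39.5%

Contribution margin per unit = $327.00 − $162.18 = $164.82. Break-even units = $10,473,100 ÷ $164.82 = 63,542.65; break-even revenue = 63,542.65 × $327.00 = $20,778,447.40.
Current sales = 105,040 × $327.00 = $34,348,080.00.
Margin of safety = ($34,348,080.00 − $20,778,447.40) ÷ $34,348,080.00 = 39.5%.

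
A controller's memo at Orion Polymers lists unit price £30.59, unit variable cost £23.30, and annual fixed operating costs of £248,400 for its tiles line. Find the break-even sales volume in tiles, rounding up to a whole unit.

Each unit contributes £30.59 − £23.30 = £7.29.
Break-even volume = fixed costs ÷ CM per unit = £248,400 ÷ £7.29 = 34,074.07, so 34,075 tiles.

34,075 tiles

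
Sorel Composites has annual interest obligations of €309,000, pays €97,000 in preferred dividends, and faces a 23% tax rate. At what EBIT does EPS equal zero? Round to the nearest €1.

€434,974

Preferred dividends are paid after tax, so their pre-tax equivalent is €97,000 ÷ (1 − 0.23) = €125,974.03.
EPS = 0 when EBIT covers interest plus the pre-tax preferred burden: €309,000 + €125,974.03 = €434,974.03.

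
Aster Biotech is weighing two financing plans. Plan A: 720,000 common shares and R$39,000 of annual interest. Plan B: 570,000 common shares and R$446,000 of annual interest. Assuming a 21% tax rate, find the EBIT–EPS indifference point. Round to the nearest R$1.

R$1,992,600

Set EPS_A = EPS_B: (EBIT − R$39,000)(1 − 0.21) ÷ 720,000 = (EBIT − R$446,000)(1 − 0.21) ÷ 570,000.
Cancelling (1 − t) and cross-multiplying: 570,000·(EBIT − 39,000) = 720,000·(EBIT − 446,000).
EBIT × (720,000 − 570,000) = 446,000 × 720,000 − 39,000 × 570,000 = 298,890,000,000, so EBIT = 298,890,000,000 ÷ 150,000 = 1,992,600.00.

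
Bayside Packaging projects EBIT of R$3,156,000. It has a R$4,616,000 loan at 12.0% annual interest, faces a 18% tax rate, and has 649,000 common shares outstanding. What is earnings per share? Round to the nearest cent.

Pre-tax income = R$3,156,000 − R$553,920.00 = R$2,602,080.00.
After tax at 18%: net income = R$2,602,080.00 × 0.82 = R$2,133,705.60.
EPS = R$2,133,705.60 ÷ 649,000 = R$3.29.

R$3.29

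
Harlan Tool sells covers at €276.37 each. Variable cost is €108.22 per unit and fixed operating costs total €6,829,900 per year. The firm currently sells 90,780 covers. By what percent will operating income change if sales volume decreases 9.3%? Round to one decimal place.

-16.8%

At 90,780 units, contribution = 90,780 × €168.15 = €15,264,657.00.
EBIT = €15,264,657.00 − €6,829,900 = €8,434,757.00.
So DOL = total CM / EBIT = €15,264,657.00 / €8,434,757.00 = 1.8097.
So EBIT moves 1.8097 × (-9.3%) = -16.8%.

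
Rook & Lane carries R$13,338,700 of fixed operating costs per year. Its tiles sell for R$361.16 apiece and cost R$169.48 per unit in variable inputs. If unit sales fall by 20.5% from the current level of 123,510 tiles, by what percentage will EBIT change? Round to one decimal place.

-47.0%

At 123,510 units, contribution = 123,510 × R$191.68 = R$23,674,396.80.
Operating income = contribution − fixed costs = R$23,674,396.80 − R$13,338,700 = R$10,335,696.80.
DOL = contribution ÷ EBIT = R$23,674,396.80 ÷ R$10,335,696.80 = 2.2905.
So EBIT moves 2.2905 × (-20.5%) = -47.0%.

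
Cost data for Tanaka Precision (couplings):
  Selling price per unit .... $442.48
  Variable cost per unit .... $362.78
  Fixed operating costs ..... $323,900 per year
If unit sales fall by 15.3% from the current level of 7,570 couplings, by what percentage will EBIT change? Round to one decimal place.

-33.0%

Total contribution margin = 7,570 × $79.70 = $603,329.00.
Subtracting fixed costs: EBIT = $603,329.00 − $323,900 = $279,429.00.
DOL = contribution ÷ EBIT = $603,329.00 ÷ $279,429.00 = 2.1591.
Operating income changes by 2.1591 × -15.3% = -33.0%.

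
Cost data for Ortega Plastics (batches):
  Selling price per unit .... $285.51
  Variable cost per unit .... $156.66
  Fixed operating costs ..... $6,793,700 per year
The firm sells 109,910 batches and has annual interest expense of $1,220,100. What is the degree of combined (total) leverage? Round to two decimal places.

2.30

Contribution at this volume is 109,910 × $128.85 = $14,161,903.50.
Operating income = contribution − fixed costs = $14,161,903.50 − $6,793,700 = $7,368,203.50. Interest = $1,220,100.00, so EBIT − I = $6,148,103.50.
Degree of total leverage = total CM / (EBIT − interest) = $14,161,903.50 / $6,148,103.50 = 2.3035.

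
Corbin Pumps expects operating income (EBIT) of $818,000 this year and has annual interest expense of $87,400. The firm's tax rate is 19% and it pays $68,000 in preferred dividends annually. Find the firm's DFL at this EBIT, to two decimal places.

1.26

Interest = $87,400.00.
Pre-tax preferred-dividend burden = $68,000 ÷ (1 − 0.19) = $83,950.62.
DFL = EBIT ÷ [EBIT − I − D_p/(1−t)] = $818,000 ÷ [$818,000 − $87,400.00 − $83,950.62] = $818,000 ÷ $646,649.38 = 1.2650.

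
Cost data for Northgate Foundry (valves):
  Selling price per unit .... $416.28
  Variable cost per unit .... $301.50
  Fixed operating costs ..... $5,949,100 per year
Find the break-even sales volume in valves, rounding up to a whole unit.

Contribution margin per unit = $416.28 − $301.50 = $114.78.
Break-even Q = $5,949,100 / $114.78 = 51,830.46 → 51,831 valves.

51,831 valves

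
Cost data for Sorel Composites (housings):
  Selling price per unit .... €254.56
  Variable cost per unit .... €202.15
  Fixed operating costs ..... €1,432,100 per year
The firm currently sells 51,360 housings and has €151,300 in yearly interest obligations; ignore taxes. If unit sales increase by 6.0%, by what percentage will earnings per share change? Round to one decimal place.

Contribution at this volume is 51,360 × €52.41 = €2,691,777.60.
Operating income = contribution − fixed costs = €2,691,777.60 − €1,432,100 = €1,259,677.60.
Interest = €151,300.00, so EBIT − I = €1,108,377.60.
Degree of combined leverage = contribution ÷ (EBIT − I) = €2,691,777.60 ÷ €1,108,377.60 = 2.4286.
%ΔEPS = DCL × %ΔSales = 2.4286 × +6.0% = +14.6%.

+14.6%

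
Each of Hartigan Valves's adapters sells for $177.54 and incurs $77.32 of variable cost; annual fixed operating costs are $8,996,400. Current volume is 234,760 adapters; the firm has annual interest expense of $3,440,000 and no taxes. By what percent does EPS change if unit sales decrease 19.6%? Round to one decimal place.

-41.6%

At 234,760 units, contribution = 234,760 × $100.22 = $23,527,647.20.
Subtracting fixed costs: EBIT = $23,527,647.20 − $8,996,400 = $14,531,247.20.
Interest = $3,440,000.00, so EBIT − I = $11,091,247.20.
Degree of combined leverage = contribution ÷ (EBIT − I) = $23,527,647.20 ÷ $11,091,247.20 = 2.1213.
EPS therefore changes by 2.1213 × (-19.6%) = -41.6%.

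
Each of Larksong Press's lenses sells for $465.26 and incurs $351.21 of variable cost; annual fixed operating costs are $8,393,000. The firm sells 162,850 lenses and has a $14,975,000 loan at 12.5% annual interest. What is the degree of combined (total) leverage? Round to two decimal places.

Contribution at this volume is 162,850 × $114.05 = $18,573,042.50.
Operating income = contribution − fixed costs = $18,573,042.50 − $8,393,000 = $10,180,042.50. Interest = $1,871,875.00, so EBIT − I = $8,308,167.50.
Degree of total leverage = total CM / (EBIT − interest) = $18,573,042.50 / $8,308,167.50 = 2.2355.

2.24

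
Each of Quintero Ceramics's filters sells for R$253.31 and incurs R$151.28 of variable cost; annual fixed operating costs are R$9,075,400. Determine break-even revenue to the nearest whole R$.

Contribution margin per unit = R$253.31 − R$151.28 = R$102.03, a CM ratio of R$102.03 ÷ R$253.31 = 0.4028.
Break-even sales = FC ÷ CM ratio = R$9,075,400 × R$253.31 / R$102.03 = R$22,531,506.

R$22,531,506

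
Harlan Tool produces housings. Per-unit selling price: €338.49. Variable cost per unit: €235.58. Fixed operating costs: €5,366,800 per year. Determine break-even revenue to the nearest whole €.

CM per unit = €338.49 − €235.58 = €102.91; CM ratio = €102.91 / €338.49 = 0.3040.
Break-even revenue = fixed costs × price ÷ CM = €5,366,800 × €338.49 ÷ €102.91 = €17,652,397.

€17,652,397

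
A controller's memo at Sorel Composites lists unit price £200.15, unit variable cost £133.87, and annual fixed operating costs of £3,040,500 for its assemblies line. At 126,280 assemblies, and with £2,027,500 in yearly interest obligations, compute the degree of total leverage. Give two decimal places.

2.53

At 126,280 units, contribution = 126,280 × £66.28 = £8,369,838.40.
EBIT = £8,369,838.40 − £3,040,500 = £5,329,338.40. Interest = £2,027,500.00.
DOL = £8,369,838.40 ÷ £5,329,338.40 = 1.5705; DFL = £5,329,338.40 ÷ £3,301,838.40 = 1.6141.
Combined leverage = 1.5705 × 1.6141 = 2.5349.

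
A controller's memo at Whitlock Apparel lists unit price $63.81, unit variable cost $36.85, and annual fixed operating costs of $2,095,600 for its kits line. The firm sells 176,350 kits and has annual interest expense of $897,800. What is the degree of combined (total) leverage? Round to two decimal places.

At 176,350 units, contribution = 176,350 × $26.96 = $4,754,396.00.
Operating income = contribution − fixed costs = $4,754,396.00 − $2,095,600 = $2,658,796.00. Interest = $897,800.00, so EBIT − I = $1,760,996.00.
Degree of total leverage = total CM / (EBIT − interest) = $4,754,396.00 / $1,760,996.00 = 2.6998.

2.70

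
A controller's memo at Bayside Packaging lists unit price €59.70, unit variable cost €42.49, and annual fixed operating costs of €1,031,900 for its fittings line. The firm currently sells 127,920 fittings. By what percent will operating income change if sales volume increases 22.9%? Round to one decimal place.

+43.1%

At 127,920 units, contribution = 127,920 × €17.21 = €2,201,503.20.
EBIT = €2,201,503.20 − €1,031,900 = €1,169,603.20.
Degree of operating leverage = €2,201,503.20 / €1,169,603.20 = 1.8823.
Operating income changes by 1.8823 × +22.9% = +43.1%.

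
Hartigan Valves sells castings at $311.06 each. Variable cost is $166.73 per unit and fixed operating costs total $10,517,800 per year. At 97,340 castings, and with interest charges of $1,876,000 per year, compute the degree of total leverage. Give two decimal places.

8.49

Total contribution margin = 97,340 × $144.33 = $14,049,082.20.
Subtracting fixed costs: EBIT = $14,049,082.20 − $10,517,800 = $3,531,282.20. Interest = $1,876,000.00.
DOL = $14,049,082.20 ÷ $3,531,282.20 = 3.9785; DFL = $3,531,282.20 ÷ $1,655,282.20 = 2.1333.
DCL = DOL × DFL = 3.9785 × 2.1333 = 8.4873.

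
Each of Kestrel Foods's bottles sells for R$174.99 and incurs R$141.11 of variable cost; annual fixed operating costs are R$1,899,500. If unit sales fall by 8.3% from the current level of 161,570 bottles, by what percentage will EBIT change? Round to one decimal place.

At 161,570 units, contribution = 161,570 × R$33.88 = R$5,473,991.60.
EBIT = R$5,473,991.60 − R$1,899,500 = R$3,574,491.60.
So DOL = total CM / EBIT = R$5,473,991.60 / R$3,574,491.60 = 1.5314.
So EBIT moves 1.5314 × (-8.3%) = -12.7%.

-12.7%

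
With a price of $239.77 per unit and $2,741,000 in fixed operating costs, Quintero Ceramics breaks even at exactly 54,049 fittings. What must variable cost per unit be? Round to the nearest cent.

$189.06

Contribution per unit must be FC / Q = $2,741,000 / 54,049 = $50.7132.
Hence VC = price − CM = $239.77 − $50.7132 = $189.06.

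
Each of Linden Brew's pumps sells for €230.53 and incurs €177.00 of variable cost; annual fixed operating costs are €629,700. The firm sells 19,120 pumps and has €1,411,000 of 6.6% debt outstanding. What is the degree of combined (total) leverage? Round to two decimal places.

Total contribution margin = 19,120 × €53.53 = €1,023,493.60.
EBIT = €1,023,493.60 − €629,700 = €393,793.60. Interest = €93,126.00.
DOL = €1,023,493.60 ÷ €393,793.60 = 2.5991; DFL = €393,793.60 ÷ €300,667.60 = 1.3097.
DCL = DOL × DFL = 2.5991 × 1.3097 = 3.4040.

3.40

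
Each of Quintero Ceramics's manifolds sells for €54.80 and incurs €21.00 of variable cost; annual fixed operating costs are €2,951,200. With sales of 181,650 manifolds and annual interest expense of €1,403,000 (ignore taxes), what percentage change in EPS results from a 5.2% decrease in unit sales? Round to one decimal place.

-17.9%

Total contribution margin = 181,650 × €33.80 = €6,139,770.00.
Operating income = contribution − fixed costs = €6,139,770.00 − €2,951,200 = €3,188,570.00.
Interest = €1,403,000.00, so EBIT − I = €1,785,570.00.
DCL = total CM / (EBIT − I) = €6,139,770.00 / €1,785,570.00 = 3.4385.
%ΔEPS = DCL × %ΔSales = 3.4385 × -5.2% = -17.9%.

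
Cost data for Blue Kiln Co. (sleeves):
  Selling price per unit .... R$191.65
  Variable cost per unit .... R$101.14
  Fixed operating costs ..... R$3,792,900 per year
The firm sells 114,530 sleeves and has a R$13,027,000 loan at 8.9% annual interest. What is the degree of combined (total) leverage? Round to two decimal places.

1.91

At 114,530 units, contribution = 114,530 × R$90.51 = R$10,366,110.30.
EBIT = R$10,366,110.30 − R$3,792,900 = R$6,573,210.30. Interest = R$1,159,403.00.
DOL = R$10,366,110.30 ÷ R$6,573,210.30 = 1.5770; DFL = R$6,573,210.30 ÷ R$5,413,807.30 = 1.2142.
Combined leverage = 1.5770 × 1.2142 = 1.9148.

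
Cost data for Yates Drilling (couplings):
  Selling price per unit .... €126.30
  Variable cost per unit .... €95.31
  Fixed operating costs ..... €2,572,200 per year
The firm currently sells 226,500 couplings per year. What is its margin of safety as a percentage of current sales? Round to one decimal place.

Contribution margin per unit = €126.30 − €95.31 = €30.99. Break-even units = €2,572,200 ÷ €30.99 = 83,000.97; break-even revenue = 83,000.97 × €126.30 = €10,483,022.27.
Actual sales revenue = 226,500 × €126.30 = €28,606,950.00.
Margin of safety = (€28,606,950.00 − €10,483,022.27) ÷ €28,606,950.00 = 63.4%.

63.4%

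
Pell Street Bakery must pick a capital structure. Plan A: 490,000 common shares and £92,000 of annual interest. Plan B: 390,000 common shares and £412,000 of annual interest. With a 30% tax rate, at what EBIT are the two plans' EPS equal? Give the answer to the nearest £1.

£1,660,000

At indifference, (EBIT − 92,000)(1 − t)/490,000 = (EBIT − 412,000)(1 − t)/390,000.
The (1 − t) factor cancels: (EBIT − 92,000) × 390,000 = (EBIT − 412,000) × 490,000.
EBIT × (490,000 − 390,000) = 412,000 × 490,000 − 92,000 × 390,000 = 166,000,000,000, so EBIT = 166,000,000,000 ÷ 100,000 = 1,660,000.00.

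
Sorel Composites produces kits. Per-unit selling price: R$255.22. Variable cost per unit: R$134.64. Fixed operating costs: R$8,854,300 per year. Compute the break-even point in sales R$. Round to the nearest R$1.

R$18,741,039

Contribution margin per unit = R$255.22 − R$134.64 = R$120.58, a CM ratio of R$120.58 ÷ R$255.22 = 0.4725.
Break-even revenue = fixed costs × price ÷ CM = R$8,854,300 × R$255.22 ÷ R$120.58 = R$18,741,039.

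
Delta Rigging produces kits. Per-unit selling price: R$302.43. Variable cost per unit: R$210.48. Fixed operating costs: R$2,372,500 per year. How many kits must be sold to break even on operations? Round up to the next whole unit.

Contribution margin per unit = R$302.43 − R$210.48 = R$91.95.
Break-even Q = R$2,372,500 / R$91.95 = 25,802.07 → 25,803 kits.

25,803 kits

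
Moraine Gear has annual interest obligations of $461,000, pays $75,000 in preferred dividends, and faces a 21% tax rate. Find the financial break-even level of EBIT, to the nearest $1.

Grossing the preferred dividend up to pre-tax terms: $75,000 / (1 − 0.21) = $94,936.71.
EPS = 0 when EBIT covers interest plus the pre-tax preferred burden: $461,000 + $94,936.71 = $555,936.71.

$555,937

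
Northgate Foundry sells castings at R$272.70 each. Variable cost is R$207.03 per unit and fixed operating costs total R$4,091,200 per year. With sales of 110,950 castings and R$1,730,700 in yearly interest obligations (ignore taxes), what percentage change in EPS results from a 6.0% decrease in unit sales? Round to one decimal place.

-29.9%

Total contribution margin = 110,950 × R$65.67 = R$7,286,086.50.
Subtracting fixed costs: EBIT = R$7,286,086.50 − R$4,091,200 = R$3,194,886.50.
Interest = R$1,730,700.00, so EBIT − I = R$1,464,186.50.
Degree of combined leverage = contribution ÷ (EBIT − I) = R$7,286,086.50 ÷ R$1,464,186.50 = 4.9762.
%ΔEPS = DCL × %ΔSales = 4.9762 × -6.0% = -29.9%.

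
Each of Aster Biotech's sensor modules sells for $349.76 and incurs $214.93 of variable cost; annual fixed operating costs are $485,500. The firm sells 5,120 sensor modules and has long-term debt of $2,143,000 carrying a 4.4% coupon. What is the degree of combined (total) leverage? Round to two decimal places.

At 5,120 units, contribution = 5,120 × $134.83 = $690,329.60.
EBIT = $690,329.60 − $485,500 = $204,829.60. Interest = $94,292.00, so EBIT − I = $110,537.60.
Degree of total leverage = total CM / (EBIT − interest) = $690,329.60 / $110,537.60 = 6.2452.

6.25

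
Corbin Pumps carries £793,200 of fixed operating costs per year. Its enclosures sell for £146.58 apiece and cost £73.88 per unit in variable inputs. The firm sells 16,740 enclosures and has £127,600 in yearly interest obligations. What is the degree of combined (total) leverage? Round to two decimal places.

At 16,740 units, contribution = 16,740 × £72.70 = £1,216,998.00.
Operating income = contribution − fixed costs = £1,216,998.00 − £793,200 = £423,798.00. Interest = £127,600.00, so EBIT − I = £296,198.00.
Degree of total leverage = total CM / (EBIT − interest) = £1,216,998.00 / £296,198.00 = 4.1087.

4.11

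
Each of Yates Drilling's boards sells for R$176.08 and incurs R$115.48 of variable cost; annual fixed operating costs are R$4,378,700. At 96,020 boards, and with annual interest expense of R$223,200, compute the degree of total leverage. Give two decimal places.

4.78

Contribution at this volume is 96,020 × R$60.60 = R$5,818,812.00.
EBIT = R$5,818,812.00 − R$4,378,700 = R$1,440,112.00. Interest = R$223,200.00.
DOL = R$5,818,812.00 ÷ R$1,440,112.00 = 4.0405; DFL = R$1,440,112.00 ÷ R$1,216,912.00 = 1.1834.
Combined leverage = 4.0405 × 1.1834 = 4.7815.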